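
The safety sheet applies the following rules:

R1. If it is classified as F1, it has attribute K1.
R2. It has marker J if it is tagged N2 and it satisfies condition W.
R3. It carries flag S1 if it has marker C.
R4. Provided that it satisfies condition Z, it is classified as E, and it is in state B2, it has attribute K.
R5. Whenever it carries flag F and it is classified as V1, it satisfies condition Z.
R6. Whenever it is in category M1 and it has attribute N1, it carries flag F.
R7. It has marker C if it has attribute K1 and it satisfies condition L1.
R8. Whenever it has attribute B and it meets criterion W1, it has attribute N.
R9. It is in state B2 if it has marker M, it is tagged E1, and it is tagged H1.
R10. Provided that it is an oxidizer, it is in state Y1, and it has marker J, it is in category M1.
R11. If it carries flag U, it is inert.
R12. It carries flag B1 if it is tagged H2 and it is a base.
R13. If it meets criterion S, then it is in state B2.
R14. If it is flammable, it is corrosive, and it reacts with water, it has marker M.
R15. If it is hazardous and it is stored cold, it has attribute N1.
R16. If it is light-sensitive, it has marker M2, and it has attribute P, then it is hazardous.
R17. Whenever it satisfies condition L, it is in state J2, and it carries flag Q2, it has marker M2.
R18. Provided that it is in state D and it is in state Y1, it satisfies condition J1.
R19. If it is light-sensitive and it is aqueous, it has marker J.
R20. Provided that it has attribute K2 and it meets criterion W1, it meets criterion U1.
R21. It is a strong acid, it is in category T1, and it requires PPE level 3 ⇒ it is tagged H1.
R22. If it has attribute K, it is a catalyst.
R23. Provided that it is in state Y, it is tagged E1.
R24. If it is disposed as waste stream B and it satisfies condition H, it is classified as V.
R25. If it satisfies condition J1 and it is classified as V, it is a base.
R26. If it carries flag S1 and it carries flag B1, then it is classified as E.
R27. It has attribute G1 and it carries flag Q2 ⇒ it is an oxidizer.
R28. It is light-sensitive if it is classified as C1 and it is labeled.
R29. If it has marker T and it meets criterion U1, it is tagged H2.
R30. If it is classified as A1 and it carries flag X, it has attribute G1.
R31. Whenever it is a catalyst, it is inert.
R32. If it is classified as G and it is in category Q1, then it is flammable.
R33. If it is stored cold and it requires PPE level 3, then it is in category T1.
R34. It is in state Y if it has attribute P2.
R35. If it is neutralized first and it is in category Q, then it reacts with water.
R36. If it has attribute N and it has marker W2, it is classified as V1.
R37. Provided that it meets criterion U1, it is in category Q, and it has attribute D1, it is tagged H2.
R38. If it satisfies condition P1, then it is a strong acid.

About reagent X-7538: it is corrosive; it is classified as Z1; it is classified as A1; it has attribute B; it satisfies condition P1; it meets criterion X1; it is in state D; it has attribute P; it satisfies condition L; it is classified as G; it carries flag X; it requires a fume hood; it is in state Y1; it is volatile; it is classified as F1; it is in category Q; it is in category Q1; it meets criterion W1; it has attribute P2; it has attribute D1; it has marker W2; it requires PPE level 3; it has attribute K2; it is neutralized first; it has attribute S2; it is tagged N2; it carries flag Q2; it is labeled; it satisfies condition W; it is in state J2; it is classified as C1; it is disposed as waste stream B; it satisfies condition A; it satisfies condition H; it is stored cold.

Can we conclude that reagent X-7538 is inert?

Forward chaining from the given facts derives: has attribute K1, has marker J, has attribute N, has marker M2, satisfies condition J1, meets criterion U1, is classified as V, is a base, is light-sensitive, has attribute G1, is flammable, is in category T1, is in state Y, reacts with water, is classified as V1, is tagged H2, is a strong acid, carries flag B1, has marker M, is hazardous, is tagged H1, is tagged E1, is an oxidizer, is in state B2, is in category M1, has attribute N1, carries flag F, satisfies condition Z.
Rules concluding "it is inert": R11 needs "it carries flag U"; R31 needs "it is a catalyst" — none of these are established.

No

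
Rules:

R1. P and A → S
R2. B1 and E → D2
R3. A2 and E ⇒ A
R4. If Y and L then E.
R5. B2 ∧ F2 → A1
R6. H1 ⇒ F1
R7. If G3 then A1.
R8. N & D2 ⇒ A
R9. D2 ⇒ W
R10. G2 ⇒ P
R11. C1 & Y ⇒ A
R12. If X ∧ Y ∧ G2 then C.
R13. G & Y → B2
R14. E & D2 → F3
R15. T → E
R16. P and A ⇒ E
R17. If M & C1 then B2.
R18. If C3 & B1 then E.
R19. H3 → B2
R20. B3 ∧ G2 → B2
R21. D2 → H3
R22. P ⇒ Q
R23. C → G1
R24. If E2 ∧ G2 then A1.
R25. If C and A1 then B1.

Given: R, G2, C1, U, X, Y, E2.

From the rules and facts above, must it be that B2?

P  (by R10: G2)
A  (by R11: C1, Y)
C  (by R12: X, Y, G2)
E  (by R16: P, A)
A1  (by R24: E2, G2)
B1  (by R25: C, A1)
D2  (by R2: B1, E)
H3  (by R21: D2)
B2  (by R19: H3)

Yes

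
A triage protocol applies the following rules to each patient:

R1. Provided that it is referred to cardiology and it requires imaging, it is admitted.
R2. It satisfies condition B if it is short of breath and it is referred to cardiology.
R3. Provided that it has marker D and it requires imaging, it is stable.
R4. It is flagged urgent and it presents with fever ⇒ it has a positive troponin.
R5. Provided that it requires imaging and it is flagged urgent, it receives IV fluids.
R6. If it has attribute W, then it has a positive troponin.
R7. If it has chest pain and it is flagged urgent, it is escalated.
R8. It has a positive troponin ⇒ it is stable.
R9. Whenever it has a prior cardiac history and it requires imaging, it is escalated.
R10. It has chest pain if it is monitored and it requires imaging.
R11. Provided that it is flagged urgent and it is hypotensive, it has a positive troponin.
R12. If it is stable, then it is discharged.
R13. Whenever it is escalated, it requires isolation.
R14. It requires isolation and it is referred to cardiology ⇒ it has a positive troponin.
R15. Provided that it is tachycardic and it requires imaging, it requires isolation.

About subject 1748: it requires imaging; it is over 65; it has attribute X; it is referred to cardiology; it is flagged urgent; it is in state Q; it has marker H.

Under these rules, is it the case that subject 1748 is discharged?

No

Forward chaining from the given facts derives: is admitted, receives IV fluids.
The only rule concluding "it is discharged" is R12, which needs "it is stable"; that is never established.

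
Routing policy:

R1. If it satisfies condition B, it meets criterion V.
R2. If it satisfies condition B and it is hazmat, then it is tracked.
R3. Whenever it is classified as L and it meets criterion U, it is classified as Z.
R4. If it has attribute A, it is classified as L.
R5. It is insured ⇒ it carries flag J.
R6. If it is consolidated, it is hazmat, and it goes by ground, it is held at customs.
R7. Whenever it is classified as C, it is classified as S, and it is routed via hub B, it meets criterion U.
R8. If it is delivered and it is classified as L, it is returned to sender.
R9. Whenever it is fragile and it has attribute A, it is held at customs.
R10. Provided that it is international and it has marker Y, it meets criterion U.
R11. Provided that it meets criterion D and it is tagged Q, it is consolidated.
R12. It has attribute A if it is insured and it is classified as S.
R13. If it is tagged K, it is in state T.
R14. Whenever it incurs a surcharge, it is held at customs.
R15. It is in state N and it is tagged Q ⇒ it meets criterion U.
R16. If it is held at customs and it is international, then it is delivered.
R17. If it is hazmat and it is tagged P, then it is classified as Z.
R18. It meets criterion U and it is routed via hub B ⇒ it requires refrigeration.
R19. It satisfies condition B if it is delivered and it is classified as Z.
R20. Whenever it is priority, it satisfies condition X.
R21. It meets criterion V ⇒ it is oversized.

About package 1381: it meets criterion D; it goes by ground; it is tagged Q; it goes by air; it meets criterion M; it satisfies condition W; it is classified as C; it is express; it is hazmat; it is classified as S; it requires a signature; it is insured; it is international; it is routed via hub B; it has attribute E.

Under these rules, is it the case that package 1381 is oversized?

By R7 (it is classified as C, it is classified as S, it is routed via hub B): it meets criterion U.
By R11 (it meets criterion D, it is tagged Q): it is consolidated.
By R12 (it is insured, it is classified as S): it has attribute A.
By R4 (it has attribute A): it is classified as L.
By R6 (it is consolidated, it is hazmat, it goes by ground): it is held at customs.
By R16 (it is held at customs, it is international): it is delivered.
By R3 (it is classified as L, it meets criterion U): it is classified as Z.
By R19 (it is delivered, it is classified as Z): it satisfies condition B.
By R1 (it satisfies condition B): it meets criterion V.
By R21 (it meets criterion V): it is oversized.

Yes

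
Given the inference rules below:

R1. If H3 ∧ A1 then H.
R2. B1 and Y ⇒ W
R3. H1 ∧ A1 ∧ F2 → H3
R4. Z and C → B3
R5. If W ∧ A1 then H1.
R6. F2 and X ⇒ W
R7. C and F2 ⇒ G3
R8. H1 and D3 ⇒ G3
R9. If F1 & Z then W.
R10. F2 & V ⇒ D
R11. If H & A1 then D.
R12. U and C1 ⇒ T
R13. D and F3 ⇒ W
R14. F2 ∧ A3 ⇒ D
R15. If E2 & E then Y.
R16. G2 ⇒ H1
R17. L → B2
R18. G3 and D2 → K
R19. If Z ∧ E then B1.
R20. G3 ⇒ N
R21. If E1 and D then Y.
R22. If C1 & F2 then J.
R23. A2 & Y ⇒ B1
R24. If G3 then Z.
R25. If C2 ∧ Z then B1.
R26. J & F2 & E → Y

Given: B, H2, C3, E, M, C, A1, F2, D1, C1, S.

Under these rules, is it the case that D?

G3  (by R7: C, F2)
J  (by R22: C1, F2)
Z  (by R24: G3)
Y  (by R26: J, F2, E)
B1  (by R19: Z, E)
W  (by R2: B1, Y)
H1  (by R5: W, A1)
H3  (by R3: H1, A1, F2)
H  (by R1: H3, A1)
D  (by R11: H, A1)

Yes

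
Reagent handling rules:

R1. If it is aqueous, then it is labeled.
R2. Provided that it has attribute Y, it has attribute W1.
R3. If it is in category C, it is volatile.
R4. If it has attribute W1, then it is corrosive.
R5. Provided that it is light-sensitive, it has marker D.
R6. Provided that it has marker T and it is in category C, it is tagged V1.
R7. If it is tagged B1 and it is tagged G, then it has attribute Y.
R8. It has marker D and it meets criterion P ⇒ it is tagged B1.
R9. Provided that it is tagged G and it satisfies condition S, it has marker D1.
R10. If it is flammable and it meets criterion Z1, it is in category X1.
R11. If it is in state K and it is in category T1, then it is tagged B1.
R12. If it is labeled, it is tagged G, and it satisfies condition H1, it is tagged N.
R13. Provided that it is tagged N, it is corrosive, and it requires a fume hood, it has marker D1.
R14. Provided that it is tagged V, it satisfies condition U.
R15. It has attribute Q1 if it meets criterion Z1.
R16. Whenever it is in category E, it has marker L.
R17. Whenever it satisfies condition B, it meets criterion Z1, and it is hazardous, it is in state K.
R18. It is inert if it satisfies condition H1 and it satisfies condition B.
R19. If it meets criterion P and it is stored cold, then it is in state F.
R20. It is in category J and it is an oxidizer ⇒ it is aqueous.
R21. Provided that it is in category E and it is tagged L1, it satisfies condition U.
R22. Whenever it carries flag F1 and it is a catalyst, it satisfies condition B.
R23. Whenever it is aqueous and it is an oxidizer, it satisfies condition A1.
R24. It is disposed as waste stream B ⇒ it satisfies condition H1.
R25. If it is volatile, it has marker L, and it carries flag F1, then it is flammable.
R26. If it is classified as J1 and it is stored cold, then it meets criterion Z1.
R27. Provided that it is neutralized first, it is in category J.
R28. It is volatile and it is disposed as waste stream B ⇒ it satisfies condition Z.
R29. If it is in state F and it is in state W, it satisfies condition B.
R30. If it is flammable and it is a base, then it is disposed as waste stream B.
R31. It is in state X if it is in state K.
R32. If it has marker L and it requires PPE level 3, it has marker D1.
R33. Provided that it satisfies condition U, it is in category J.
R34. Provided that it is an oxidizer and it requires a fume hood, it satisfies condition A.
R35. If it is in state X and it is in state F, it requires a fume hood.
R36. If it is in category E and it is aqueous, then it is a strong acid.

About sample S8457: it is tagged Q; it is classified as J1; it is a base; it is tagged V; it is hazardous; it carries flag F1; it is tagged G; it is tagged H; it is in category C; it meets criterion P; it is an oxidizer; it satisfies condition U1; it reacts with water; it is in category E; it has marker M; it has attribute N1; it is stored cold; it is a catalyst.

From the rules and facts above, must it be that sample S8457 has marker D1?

Forward chaining from the given facts derives: is volatile, satisfies condition U, has marker L, is in state F, satisfies condition B, is flammable, meets criterion Z1, is disposed as waste stream B, is in category J, is in category X1, has attribute Q1, is in state K, is aqueous, satisfies condition A1, satisfies condition H1, satisfies condition Z, is in state X, requires a fume hood, is a strong acid, is labeled, is tagged N, is inert, satisfies condition A.
Rules concluding "it has marker D1": R9 needs "it satisfies condition S"; R13 needs "it is corrosive"; R32 needs "it requires PPE level 3" — none of these are established.

No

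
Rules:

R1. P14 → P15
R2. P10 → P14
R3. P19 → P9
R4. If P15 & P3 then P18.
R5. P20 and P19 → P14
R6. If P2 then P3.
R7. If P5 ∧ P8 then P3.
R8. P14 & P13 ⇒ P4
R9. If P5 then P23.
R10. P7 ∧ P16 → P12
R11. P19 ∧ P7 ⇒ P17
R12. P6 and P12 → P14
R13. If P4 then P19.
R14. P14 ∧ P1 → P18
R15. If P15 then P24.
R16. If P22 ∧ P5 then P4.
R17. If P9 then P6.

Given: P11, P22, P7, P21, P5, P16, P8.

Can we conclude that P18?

P3  (by R7: P5, P8)
P12  (by R10: P7, P16)
P4  (by R16: P22, P5)
P19  (by R13: P4)
P9  (by R3: P19)
P6  (by R17: P9)
P14  (by R12: P6, P12)
P15  (by R1: P14)
P18  (by R4: P15, P3)

Yes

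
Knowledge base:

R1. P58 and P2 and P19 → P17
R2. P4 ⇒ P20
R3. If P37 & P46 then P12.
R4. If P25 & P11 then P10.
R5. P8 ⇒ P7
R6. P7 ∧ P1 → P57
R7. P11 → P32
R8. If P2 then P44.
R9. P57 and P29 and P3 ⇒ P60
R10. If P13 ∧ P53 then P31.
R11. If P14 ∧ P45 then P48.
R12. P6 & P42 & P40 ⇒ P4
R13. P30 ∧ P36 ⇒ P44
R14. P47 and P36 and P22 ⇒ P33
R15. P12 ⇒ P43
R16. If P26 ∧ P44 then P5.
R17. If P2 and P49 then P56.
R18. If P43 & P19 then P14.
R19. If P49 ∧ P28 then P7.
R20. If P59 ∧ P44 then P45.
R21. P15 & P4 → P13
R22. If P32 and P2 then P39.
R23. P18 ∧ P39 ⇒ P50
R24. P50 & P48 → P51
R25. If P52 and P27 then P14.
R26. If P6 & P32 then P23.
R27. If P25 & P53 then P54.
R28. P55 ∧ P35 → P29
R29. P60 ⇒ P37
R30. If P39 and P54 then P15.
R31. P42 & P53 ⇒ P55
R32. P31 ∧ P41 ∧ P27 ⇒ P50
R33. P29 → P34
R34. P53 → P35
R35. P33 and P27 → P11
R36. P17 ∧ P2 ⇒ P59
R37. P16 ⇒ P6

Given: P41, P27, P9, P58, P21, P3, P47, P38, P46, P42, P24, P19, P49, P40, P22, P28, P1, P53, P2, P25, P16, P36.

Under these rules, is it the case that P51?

P17  (by R1: P58, P2, P19)
P44  (by R8: P2)
P33  (by R14: P47, P36, P22)
P7  (by R19: P49, P28)
P54  (by R27: P25, P53)
P55  (by R31: P42, P53)
P35  (by R34: P53)
P11  (by R35: P33, P27)
P59  (by R36: P17, P2)
P6  (by R37: P16)
P57  (by R6: P7, P1)
P32  (by R7: P11)
P4  (by R12: P6, P42, P40)
P45  (by R20: P59, P44)
P39  (by R22: P32, P2)
P29  (by R28: P55, P35)
P15  (by R30: P39, P54)
P60  (by R9: P57, P29, P3)
P13  (by R21: P15, P4)
P37  (by R29: P60)
P12  (by R3: P37, P46)
P31  (by R10: P13, P53)
P43  (by R15: P12)
P14  (by R18: P43, P19)
P50  (by R32: P31, P41, P27)
P48  (by R11: P14, P45)
P51  (by R24: P50, P48)

Yes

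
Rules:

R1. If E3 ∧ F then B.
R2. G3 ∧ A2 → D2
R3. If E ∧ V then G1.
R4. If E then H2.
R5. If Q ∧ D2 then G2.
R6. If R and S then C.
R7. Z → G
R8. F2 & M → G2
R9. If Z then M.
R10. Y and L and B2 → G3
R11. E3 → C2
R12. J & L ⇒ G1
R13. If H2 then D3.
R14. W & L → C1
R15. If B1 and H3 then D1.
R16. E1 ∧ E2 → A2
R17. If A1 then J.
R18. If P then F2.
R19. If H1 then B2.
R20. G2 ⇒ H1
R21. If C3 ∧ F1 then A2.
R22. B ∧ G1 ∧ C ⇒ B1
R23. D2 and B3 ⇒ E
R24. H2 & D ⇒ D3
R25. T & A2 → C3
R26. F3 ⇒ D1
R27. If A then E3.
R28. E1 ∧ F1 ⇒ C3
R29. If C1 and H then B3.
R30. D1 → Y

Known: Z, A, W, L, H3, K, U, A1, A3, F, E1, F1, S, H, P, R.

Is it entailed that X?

Forward chaining from the given facts derives: C, G, M, C1, J, F2, E3, C3, B3, B, G2, C2, G1, H1, A2, B1, D1, B2, Y, G3, D2, E, H2, D3.
No rule has X as its conclusion, and it is not among the given facts.

No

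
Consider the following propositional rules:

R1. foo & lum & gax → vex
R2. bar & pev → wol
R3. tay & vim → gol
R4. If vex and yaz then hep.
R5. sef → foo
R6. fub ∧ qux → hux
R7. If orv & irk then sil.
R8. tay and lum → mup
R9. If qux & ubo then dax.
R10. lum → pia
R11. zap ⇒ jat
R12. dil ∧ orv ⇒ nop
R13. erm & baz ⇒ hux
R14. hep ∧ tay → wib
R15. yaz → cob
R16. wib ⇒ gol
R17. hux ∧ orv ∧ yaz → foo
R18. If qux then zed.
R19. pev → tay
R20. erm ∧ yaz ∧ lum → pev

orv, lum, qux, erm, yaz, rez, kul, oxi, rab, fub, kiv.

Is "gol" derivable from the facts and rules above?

Forward chaining from the given facts derives: hux, pia, cob, foo, zed, pev, tay, mup.
Rules concluding gol: R3 needs vim; R16 needs wib — none of these are established.

No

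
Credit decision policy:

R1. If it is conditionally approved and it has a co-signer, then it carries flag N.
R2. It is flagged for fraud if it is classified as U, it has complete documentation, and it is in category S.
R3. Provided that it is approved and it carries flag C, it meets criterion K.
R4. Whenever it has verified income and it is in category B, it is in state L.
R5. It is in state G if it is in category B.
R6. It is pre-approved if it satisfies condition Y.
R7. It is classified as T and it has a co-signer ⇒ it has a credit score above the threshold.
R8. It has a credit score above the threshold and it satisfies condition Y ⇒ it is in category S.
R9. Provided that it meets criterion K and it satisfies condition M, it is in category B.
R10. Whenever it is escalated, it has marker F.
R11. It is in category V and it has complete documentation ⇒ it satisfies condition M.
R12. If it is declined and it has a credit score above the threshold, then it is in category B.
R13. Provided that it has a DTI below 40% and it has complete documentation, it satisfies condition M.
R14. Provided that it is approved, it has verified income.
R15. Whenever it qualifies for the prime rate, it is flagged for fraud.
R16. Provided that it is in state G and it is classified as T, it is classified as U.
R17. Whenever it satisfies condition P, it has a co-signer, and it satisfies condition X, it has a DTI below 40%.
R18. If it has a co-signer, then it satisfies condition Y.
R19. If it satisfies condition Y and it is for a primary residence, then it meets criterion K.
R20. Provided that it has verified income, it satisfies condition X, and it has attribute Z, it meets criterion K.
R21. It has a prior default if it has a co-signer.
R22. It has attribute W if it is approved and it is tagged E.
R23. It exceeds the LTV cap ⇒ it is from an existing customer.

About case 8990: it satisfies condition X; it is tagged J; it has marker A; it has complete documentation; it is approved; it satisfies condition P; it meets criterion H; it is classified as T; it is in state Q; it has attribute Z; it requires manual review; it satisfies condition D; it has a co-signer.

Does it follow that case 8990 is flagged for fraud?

Yes

By R7 (it is classified as T, it has a co-signer): it has a credit score above the threshold.
By R14 (it is approved): it has verified income.
By R17 (it satisfies condition P, it has a co-signer, it satisfies condition X): it has a DTI below 40%.
By R18 (it has a co-signer): it satisfies condition Y.
By R20 (it has verified income, it satisfies condition X, it has attribute Z): it meets criterion K.
By R8 (it has a credit score above the threshold, it satisfies condition Y): it is in category S.
By R13 (it has a DTI below 40%, it has complete documentation): it satisfies condition M.
By R9 (it meets criterion K, it satisfies condition M): it is in category B.
By R5 (it is in category B): it is in state G.
By R16 (it is in state G, it is classified as T): it is classified as U.
By R2 (it is classified as U, it has complete documentation, it is in category S): it is flagged for fraud.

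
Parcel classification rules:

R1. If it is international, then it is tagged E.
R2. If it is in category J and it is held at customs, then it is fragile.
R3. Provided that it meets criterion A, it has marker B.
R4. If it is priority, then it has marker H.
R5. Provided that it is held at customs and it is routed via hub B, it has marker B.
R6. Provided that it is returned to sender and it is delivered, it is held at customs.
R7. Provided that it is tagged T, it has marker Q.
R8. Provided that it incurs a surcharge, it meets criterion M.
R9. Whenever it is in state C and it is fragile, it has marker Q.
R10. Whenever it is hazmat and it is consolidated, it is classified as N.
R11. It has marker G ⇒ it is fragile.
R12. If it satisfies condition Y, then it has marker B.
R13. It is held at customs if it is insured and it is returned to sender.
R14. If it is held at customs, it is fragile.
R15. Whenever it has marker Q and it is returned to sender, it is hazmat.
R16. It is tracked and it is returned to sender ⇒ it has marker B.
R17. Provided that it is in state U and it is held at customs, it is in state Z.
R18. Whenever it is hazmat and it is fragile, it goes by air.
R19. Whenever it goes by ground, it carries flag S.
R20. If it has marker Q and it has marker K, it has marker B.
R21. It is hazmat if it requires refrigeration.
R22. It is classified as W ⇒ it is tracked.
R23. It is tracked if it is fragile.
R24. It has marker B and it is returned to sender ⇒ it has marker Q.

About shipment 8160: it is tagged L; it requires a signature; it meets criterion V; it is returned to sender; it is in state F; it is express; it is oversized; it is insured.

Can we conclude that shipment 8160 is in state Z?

No

Forward chaining from the given facts derives: is held at customs, is fragile, is tracked, has marker B, has marker Q, is hazmat, goes by air.
The only rule concluding "it is in state Z" is R17, which needs "it is in state U"; that is never established.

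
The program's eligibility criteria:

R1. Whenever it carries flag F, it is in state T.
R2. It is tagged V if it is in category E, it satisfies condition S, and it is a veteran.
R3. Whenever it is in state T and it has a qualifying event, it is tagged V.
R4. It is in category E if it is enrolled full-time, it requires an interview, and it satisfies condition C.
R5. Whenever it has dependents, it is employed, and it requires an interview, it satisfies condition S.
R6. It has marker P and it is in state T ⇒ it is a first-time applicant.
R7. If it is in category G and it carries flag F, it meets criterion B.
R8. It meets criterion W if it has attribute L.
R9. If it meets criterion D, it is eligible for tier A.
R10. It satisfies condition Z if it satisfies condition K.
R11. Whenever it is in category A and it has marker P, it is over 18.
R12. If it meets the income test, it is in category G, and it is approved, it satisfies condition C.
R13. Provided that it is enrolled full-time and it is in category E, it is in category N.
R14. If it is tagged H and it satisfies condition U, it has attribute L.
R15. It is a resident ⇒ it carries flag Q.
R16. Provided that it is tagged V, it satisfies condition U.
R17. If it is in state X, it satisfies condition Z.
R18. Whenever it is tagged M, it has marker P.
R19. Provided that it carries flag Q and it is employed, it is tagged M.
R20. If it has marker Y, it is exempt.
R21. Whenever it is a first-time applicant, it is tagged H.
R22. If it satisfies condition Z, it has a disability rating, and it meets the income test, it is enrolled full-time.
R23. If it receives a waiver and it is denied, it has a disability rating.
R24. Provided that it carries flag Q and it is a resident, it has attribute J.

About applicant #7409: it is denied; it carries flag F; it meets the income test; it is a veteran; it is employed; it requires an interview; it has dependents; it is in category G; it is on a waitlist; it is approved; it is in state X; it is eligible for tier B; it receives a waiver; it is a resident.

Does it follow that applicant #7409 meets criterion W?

By R1 (it carries flag F): it is in state T.
By R5 (it has dependents, it is employed, it requires an interview): it satisfies condition S.
By R12 (it meets the income test, it is in category G, it is approved): it satisfies condition C.
By R15 (it is a resident): it carries flag Q.
By R17 (it is in state X): it satisfies condition Z.
By R19 (it carries flag Q, it is employed): it is tagged M.
By R23 (it receives a waiver, it is denied): it has a disability rating.
By R18 (it is tagged M): it has marker P.
By R22 (it satisfies condition Z, it has a disability rating, it meets the income test): it is enrolled full-time.
By R4 (it is enrolled full-time, it requires an interview, it satisfies condition C): it is in category E.
By R6 (it has marker P, it is in state T): it is a first-time applicant.
By R21 (it is a first-time applicant): it is tagged H.
By R2 (it is in category E, it satisfies condition S, it is a veteran): it is tagged V.
By R16 (it is tagged V): it satisfies condition U.
By R14 (it is tagged H, it satisfies condition U): it has attribute L.
By R8 (it has attribute L): it meets criterion W.

Yes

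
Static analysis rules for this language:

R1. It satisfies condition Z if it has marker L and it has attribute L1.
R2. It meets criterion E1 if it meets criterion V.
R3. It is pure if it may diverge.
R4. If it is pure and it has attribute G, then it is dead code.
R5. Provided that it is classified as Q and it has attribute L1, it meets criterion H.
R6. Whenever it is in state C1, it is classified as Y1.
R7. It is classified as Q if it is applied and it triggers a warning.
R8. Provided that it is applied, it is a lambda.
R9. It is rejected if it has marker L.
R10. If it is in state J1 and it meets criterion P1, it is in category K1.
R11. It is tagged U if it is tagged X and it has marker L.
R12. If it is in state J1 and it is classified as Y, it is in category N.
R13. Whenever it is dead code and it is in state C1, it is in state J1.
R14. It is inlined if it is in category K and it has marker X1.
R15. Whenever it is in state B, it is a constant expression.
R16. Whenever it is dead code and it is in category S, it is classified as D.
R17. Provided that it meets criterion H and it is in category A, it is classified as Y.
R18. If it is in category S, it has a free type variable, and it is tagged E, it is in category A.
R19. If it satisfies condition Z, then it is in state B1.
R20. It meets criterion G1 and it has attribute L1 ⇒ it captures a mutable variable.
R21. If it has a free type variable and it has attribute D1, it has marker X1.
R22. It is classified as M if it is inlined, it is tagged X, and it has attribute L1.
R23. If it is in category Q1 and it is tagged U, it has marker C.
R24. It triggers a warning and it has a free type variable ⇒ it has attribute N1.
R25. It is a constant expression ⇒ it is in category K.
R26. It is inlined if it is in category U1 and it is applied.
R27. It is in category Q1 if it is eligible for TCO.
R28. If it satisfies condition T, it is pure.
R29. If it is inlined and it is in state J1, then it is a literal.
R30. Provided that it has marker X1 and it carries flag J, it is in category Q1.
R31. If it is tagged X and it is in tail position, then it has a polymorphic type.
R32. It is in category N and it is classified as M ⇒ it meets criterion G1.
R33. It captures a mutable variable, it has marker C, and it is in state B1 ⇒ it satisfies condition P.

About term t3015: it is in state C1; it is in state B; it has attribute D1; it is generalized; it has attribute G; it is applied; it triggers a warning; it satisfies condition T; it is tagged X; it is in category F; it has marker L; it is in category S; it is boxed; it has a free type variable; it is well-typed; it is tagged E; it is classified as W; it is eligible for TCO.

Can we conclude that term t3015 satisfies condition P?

No

Forward chaining from the given facts derives: is classified as Y1, is classified as Q, is a lambda, is rejected, is tagged U, is a constant expression, is in category A, has marker X1, has attribute N1, is in category K, is in category Q1, is pure, is dead code, is in state J1, is inlined, is classified as D, has marker C, is a literal.
The only rule concluding "it satisfies condition P" is R33, which needs "it captures a mutable variable"; that is never established.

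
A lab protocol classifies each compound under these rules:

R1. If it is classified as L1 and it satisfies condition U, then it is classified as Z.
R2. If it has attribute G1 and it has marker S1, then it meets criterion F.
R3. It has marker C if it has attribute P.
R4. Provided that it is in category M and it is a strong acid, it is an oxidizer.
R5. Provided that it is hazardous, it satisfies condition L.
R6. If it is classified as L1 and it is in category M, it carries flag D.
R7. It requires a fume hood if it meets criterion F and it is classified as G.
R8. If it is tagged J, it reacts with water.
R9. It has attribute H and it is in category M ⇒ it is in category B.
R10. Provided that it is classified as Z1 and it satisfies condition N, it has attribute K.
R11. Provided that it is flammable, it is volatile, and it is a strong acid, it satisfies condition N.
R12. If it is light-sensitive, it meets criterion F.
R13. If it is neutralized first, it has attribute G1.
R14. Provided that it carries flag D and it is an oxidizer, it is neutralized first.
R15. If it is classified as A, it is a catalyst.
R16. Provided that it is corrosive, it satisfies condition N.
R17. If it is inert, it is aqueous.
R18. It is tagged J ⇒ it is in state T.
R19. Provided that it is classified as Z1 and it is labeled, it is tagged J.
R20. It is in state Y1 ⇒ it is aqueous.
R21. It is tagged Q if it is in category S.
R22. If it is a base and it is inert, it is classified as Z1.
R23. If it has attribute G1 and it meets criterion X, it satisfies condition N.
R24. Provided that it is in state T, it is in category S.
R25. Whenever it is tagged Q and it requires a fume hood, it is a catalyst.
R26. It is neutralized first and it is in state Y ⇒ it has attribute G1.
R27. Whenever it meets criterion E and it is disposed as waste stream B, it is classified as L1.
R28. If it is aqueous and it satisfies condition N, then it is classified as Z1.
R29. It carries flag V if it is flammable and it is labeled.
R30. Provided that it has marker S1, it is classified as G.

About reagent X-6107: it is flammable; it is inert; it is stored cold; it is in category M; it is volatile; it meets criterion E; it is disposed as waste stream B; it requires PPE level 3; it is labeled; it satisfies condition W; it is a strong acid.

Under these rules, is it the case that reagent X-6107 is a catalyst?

No

Forward chaining from the given facts derives: is an oxidizer, satisfies condition N, is aqueous, is classified as L1, is classified as Z1, carries flag V, carries flag D, has attribute K, is neutralized first, is tagged J, reacts with water, has attribute G1, is in state T, is in category S, is tagged Q.
Rules concluding "it is a catalyst": R15 needs "it is classified as A"; R25 needs "it requires a fume hood" — none of these are established.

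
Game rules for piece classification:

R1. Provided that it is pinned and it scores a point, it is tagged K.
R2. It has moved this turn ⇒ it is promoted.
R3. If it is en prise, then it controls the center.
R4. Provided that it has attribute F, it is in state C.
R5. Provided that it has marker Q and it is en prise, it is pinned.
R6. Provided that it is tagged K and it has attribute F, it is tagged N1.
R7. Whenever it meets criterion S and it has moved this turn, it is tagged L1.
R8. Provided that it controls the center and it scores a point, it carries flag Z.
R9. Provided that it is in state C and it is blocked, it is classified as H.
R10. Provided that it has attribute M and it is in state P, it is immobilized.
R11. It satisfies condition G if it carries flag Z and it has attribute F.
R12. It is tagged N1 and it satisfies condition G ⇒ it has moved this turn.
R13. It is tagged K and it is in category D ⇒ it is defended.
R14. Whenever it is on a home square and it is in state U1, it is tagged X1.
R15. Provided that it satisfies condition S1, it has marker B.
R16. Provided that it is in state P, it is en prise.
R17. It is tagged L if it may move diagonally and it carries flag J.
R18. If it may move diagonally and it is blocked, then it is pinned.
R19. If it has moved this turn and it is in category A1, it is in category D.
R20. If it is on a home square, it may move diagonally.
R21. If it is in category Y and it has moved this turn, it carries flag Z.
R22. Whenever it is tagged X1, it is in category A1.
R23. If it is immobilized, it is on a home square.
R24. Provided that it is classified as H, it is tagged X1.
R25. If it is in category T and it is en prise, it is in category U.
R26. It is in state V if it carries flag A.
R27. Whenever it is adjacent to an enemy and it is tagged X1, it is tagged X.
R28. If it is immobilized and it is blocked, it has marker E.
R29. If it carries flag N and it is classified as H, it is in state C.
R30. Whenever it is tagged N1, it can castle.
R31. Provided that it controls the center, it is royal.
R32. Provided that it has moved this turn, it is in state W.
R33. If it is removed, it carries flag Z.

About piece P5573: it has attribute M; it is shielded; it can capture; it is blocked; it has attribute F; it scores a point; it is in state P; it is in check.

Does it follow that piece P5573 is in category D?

Yes

By R4 (it has attribute F): it is in state C.
By R9 (it is in state C, it is blocked): it is classified as H.
By R10 (it has attribute M, it is in state P): it is immobilized.
By R16 (it is in state P): it is en prise.
By R23 (it is immobilized): it is on a home square.
By R24 (it is classified as H): it is tagged X1.
By R3 (it is en prise): it controls the center.
By R8 (it controls the center, it scores a point): it carries flag Z.
By R11 (it carries flag Z, it has attribute F): it satisfies condition G.
By R20 (it is on a home square): it may move diagonally.
By R22 (it is tagged X1): it is in category A1.
By R18 (it may move diagonally, it is blocked): it is pinned.
By R1 (it is pinned, it scores a point): it is tagged K.
By R6 (it is tagged K, it has attribute F): it is tagged N1.
By R12 (it is tagged N1, it satisfies condition G): it has moved this turn.
By R19 (it has moved this turn, it is in category A1): it is in category D.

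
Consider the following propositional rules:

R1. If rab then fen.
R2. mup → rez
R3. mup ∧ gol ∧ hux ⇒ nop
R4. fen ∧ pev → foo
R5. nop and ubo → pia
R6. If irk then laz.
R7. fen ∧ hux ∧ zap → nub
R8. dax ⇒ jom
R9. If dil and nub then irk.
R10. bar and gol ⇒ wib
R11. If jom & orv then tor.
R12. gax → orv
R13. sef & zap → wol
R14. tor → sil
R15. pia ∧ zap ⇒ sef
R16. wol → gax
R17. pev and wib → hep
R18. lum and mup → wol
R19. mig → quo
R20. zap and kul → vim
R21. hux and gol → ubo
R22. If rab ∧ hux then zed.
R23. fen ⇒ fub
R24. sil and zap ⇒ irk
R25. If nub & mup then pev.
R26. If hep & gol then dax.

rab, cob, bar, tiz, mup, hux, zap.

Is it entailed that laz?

No

Forward chaining from the given facts derives: fen, rez, nub, zed, fub, pev, foo.
The only rule concluding laz is R6, which needs irk; that is never established.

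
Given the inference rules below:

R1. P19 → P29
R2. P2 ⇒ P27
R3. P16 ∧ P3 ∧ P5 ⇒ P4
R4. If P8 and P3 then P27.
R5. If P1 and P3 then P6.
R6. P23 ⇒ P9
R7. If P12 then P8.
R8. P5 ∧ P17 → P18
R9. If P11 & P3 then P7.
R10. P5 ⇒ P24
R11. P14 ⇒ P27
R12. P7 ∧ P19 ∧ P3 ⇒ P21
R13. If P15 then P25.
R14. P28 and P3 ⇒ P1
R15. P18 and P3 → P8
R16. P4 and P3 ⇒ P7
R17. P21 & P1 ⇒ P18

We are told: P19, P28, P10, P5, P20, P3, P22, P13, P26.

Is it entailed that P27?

No

Forward chaining from the given facts derives: P29, P24, P1, P6.
Rules concluding P27: R2 needs P2; R4 needs P8; R11 needs P14 — none of these are established.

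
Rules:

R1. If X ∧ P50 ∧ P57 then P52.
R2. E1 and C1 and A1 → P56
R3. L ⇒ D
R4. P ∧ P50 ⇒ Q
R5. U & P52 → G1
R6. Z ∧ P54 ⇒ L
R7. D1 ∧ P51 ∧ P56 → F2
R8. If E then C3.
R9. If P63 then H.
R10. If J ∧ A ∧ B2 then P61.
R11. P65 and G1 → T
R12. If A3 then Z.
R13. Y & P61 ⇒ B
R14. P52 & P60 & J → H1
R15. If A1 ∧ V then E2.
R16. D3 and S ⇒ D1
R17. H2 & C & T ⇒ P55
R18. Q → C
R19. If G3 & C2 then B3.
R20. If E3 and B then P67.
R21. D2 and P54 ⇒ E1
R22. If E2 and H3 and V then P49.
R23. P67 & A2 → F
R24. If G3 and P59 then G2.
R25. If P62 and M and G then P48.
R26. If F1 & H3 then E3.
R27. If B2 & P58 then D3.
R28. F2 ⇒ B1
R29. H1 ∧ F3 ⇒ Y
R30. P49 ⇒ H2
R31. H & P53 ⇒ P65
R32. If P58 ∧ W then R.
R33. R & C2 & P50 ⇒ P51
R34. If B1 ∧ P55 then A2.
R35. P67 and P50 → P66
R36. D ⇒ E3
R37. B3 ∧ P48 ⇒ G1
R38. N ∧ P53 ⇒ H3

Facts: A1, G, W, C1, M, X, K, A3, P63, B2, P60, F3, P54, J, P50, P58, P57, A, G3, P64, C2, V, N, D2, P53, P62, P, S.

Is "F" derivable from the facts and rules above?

Yes

P52  (by R1: X, P50, P57)
Q  (by R4: P, P50)
H  (by R9: P63)
P61  (by R10: J, A, B2)
Z  (by R12: A3)
H1  (by R14: P52, P60, J)
E2  (by R15: A1, V)
C  (by R18: Q)
B3  (by R19: G3, C2)
E1  (by R21: D2, P54)
P48  (by R25: P62, M, G)
D3  (by R27: B2, P58)
Y  (by R29: H1, F3)
P65  (by R31: H, P53)
R  (by R32: P58, W)
P51  (by R33: R, C2, P50)
G1  (by R37: B3, P48)
H3  (by R38: N, P53)
P56  (by R2: E1, C1, A1)
L  (by R6: Z, P54)
T  (by R11: P65, G1)
B  (by R13: Y, P61)
D1  (by R16: D3, S)
P49  (by R22: E2, H3, V)
H2  (by R30: P49)
D  (by R3: L)
F2  (by R7: D1, P51, P56)
P55  (by R17: H2, C, T)
B1  (by R28: F2)
A2  (by R34: B1, P55)
E3  (by R36: D)
P67  (by R20: E3, B)
F  (by R23: P67, A2)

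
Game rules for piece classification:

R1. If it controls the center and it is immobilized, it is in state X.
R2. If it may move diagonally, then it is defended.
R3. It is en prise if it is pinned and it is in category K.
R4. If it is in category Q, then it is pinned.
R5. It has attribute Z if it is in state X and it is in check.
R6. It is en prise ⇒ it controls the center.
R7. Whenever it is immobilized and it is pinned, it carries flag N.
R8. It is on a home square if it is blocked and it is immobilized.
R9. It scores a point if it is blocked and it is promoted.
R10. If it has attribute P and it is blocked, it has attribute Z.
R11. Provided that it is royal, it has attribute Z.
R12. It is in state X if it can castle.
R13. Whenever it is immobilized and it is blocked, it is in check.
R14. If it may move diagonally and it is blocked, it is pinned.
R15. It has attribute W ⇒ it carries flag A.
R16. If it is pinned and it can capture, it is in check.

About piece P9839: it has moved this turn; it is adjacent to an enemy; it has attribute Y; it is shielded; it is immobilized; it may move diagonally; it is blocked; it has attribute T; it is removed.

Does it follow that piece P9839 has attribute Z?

Forward chaining from the given facts derives: is defended, is on a home square, is in check, is pinned, carries flag N.
Rules concluding "it has attribute Z": R5 needs "it is in state X"; R10 needs "it has attribute P"; R11 needs "it is royal" — none of these are established.

No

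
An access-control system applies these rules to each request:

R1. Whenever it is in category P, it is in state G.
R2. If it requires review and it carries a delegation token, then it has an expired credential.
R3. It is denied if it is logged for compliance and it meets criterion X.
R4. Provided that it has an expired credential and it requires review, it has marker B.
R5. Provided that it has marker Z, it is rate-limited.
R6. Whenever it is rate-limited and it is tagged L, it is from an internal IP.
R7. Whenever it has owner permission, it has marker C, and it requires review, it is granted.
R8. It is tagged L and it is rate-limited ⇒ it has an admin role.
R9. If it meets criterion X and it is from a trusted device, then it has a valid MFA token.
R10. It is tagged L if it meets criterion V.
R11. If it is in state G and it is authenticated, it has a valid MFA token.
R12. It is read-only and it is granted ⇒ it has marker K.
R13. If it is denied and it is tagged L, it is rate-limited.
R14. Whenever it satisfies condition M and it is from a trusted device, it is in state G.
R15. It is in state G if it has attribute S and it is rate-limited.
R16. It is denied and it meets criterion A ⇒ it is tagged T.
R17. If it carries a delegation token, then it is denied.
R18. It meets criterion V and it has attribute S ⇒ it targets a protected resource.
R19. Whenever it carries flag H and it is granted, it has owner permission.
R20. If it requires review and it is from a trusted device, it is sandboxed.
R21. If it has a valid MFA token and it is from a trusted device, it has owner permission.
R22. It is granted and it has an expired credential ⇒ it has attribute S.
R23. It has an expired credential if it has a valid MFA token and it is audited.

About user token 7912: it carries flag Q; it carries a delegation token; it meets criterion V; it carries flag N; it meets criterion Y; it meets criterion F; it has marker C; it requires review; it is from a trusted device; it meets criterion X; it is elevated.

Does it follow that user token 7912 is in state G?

Yes

By R2 (it requires review, it carries a delegation token): it has an expired credential.
By R9 (it meets criterion X, it is from a trusted device): it has a valid MFA token.
By R10 (it meets criterion V): it is tagged L.
By R17 (it carries a delegation token): it is denied.
By R21 (it has a valid MFA token, it is from a trusted device): it has owner permission.
By R7 (it has owner permission, it has marker C, it requires review): it is granted.
By R13 (it is denied, it is tagged L): it is rate-limited.
By R22 (it is granted, it has an expired credential): it has attribute S.
By R15 (it has attribute S, it is rate-limited): it is in state G.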